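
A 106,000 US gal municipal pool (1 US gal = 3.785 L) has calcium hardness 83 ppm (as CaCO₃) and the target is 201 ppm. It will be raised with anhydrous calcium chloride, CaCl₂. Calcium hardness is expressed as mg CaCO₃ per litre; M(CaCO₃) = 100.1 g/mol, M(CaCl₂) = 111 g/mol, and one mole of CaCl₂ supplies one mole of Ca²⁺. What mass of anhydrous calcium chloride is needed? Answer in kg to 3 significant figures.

Volume: 106,000 US gal × 3.785 L/gal = 401,210 L.
Hardness to add: (201 − 83) = 118 mg/L as CaCO₃ × 401,210 L = 47,340 g as CaCO₃.
Moles of Ca²⁺ (1 mol Ca²⁺ ≡ 1 mol CaCO₃): 47,340 / 100.1 g/mol = 473 mol.
Mass of CaCl₂: 473 × 111 = 52,500 g.

52.5 kg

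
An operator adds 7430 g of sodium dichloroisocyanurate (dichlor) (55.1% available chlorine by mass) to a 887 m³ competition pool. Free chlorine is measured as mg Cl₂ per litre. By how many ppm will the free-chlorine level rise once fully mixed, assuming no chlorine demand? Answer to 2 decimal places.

Volume: 887 m³ = 887,000 L.
Available chlorine delivered: 7430 g × 0.551 = 4094 g as Cl₂.
Concentration rise: 4094 g / 887,000 L = 4.615 mg/L = 4.62 ppm.

4.62 ppm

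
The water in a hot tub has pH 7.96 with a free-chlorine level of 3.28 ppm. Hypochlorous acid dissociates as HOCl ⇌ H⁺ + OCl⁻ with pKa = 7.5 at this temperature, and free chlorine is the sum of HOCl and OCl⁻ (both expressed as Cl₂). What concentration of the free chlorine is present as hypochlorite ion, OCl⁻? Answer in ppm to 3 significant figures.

[OCl⁻]/[HOCl] = 10^(pH − pKa) = 10^(7.96 − 7.5) = 10^0.46 = 2.884.
Fraction as HOCl = 1 / (1 + 2.884) = 0.2575.
OCl⁻ = (1 − 0.2575) × 3.28 ppm = 2.436 ppm.

2.44 ppm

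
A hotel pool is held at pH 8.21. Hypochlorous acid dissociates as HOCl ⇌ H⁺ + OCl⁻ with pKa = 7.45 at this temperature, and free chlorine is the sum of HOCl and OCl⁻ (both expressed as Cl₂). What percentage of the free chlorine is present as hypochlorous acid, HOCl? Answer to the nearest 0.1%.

[OCl⁻]/[HOCl] = 10^(pH − pKa) = 10^(8.21 − 7.45) = 10^0.76 = 5.754.
Fraction as HOCl = 1 / (1 + 5.754) = 0.1481.

14.8%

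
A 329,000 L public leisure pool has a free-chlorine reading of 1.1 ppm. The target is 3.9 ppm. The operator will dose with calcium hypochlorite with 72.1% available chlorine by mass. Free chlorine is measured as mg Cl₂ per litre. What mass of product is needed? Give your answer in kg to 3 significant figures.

Chlorine deficit: 3.9 − 1.1 = 2.8 ppm = 2.8 mg/L as Cl₂.
Cl₂ equivalent needed: 2.8 mg/L × 329,000 L = 921,200 mg = 921.2 g.
Product at 72.1% available chlorine: 921.2 / 0.721 = 1278 g.

1.28 kg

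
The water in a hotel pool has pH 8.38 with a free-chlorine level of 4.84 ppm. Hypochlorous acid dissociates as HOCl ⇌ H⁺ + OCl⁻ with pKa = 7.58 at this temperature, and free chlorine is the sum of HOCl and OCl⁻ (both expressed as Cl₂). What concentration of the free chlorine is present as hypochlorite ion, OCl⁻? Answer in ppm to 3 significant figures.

[OCl⁻]/[HOCl] = 10^(pH − pKa) = 10^(8.38 − 7.58) = 10^0.80 = 6.31.
Fraction as HOCl = 1 / (1 + 6.31) = 0.1368.
OCl⁻ = (1 − 0.1368) × 4.84 ppm = 4.178 ppm.

4.18 ppm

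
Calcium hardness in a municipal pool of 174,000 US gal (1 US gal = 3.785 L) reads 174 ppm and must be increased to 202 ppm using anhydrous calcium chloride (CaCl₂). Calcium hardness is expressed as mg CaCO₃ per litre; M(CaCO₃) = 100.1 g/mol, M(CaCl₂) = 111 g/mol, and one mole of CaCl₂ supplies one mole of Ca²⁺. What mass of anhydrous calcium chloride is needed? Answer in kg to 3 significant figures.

20.4 kg

Volume: 174,000 US gal × 3.785 L/gal = 658,590 L.
Hardness to add: (202 − 174) = 28 mg/L as CaCO₃ × 658,590 L = 18,440 g as CaCO₃.
Moles of Ca²⁺ (1 mol Ca²⁺ ≡ 1 mol CaCO₃): 18,440 / 100.1 g/mol = 184.2 mol.
Mass of CaCl₂: 184.2 × 111 = 20,450 g.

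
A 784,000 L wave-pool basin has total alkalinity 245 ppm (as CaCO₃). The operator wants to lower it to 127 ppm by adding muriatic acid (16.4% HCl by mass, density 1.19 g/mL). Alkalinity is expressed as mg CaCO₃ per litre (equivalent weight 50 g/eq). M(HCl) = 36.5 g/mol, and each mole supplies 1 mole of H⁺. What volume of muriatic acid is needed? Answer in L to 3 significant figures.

Alkalinity to neutralize: (245 − 127) = 118 mg/L as CaCO₃ × 784,000 L = 92,510 g as CaCO₃.
Equivalents of H⁺ required: 92,510 ÷ 50 g/eq = 1850 eq = 1850 mol HCl.
Mass of HCl: 1850 × 36.5 = 67,530 g.
Mass of 16.4% solution: 67,530 / 0.164 = 411,800 g.
Volume: 411,800 g ÷ 1.19 g/mL = 346,000 mL.

346 L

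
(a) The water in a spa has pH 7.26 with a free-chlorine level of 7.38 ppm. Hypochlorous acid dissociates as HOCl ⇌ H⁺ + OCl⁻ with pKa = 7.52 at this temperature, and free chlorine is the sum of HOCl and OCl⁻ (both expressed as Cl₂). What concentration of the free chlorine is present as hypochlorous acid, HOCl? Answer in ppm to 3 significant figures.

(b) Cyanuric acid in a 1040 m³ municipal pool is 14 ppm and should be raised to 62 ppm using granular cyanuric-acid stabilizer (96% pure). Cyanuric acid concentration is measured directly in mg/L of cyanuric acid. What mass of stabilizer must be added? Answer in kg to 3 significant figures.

(a) 4.76 ppm; (b) 52.0 kg

(a) [OCl⁻]/[HOCl] = 10^(pH − pKa) = 10^(7.26 − 7.52) = 10^-0.26 = 0.5495.
(a) Fraction as HOCl = 1 / (1 + 0.5495) = 0.6454.
(a) HOCl = 0.6454 × 7.38 ppm = 4.763 ppm.

(b) Volume: 1040 m³ = 1,040,000 L.
(b) CYA to add: (62 − 14) = 48 mg/L × 1,040,000 L = 49,920 g cyanuric acid.
(b) At 96% purity: 49,920 / 0.96 = 52,000 g product.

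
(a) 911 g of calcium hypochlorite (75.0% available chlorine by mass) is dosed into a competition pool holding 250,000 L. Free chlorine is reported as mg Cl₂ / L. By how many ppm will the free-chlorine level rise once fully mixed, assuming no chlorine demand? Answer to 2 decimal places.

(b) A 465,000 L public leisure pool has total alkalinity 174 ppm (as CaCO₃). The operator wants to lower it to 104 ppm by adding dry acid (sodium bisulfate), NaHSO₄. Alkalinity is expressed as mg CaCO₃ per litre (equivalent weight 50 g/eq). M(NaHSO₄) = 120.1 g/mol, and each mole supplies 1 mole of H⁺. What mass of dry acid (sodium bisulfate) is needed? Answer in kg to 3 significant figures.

(a) 2.73 ppm; (b) 78.2 kg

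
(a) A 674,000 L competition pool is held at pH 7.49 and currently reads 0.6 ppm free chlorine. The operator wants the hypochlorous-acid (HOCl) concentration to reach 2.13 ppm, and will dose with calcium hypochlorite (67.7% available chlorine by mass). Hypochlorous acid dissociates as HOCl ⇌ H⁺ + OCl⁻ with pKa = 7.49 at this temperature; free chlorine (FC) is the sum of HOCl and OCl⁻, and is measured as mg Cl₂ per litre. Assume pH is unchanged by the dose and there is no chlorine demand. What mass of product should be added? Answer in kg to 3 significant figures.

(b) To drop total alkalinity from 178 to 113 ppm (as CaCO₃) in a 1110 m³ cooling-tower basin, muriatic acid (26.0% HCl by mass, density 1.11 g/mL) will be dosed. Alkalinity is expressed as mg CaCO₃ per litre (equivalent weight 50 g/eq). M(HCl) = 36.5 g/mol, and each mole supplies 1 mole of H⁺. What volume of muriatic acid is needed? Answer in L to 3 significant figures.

(a) 3.64 kg; (b) 182 L

(a) [OCl⁻]/[HOCl] = 10^(pH − pKa) = 10^(7.49 − 7.49) = 1; fraction as HOCl = 1/(1 + 1) = 0.5.
(a) Free chlorine required for 2.13 ppm HOCl: 2.13 / 0.5 = 4.26 ppm.
(a) FC to add: 4.26 − 0.6 = 3.66 mg/L as Cl₂.
(a) Cl₂ equivalent: 3.66 mg/L × 674,000 L = 2467 g.
(a) Product at 67.7% available Cl: 2467 / 0.677 = 3644 g.

(b) Volume: 1110 m³ = 1,110,000 L.
(b) Alkalinity to neutralize: (178 − 113) = 65 mg/L as CaCO₃ × 1,110,000 L = 72,150 g as CaCO₃.
(b) Equivalents of H⁺ required: 72,150 ÷ 50 g/eq = 1443 eq = 1443 mol HCl.
(b) Mass of HCl: 1443 × 36.5 = 52,670 g.
(b) Mass of 26.0% solution: 52,670 / 0.26 = 202,600 g.
(b) Volume: 202,600 g ÷ 1.11 g/mL = 182,500 mL.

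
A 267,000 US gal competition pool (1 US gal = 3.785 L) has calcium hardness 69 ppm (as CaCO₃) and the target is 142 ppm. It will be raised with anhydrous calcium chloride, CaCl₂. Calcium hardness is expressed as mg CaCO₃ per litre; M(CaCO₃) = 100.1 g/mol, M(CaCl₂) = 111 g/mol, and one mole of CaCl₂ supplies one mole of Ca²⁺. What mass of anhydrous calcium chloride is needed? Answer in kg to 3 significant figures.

Volume: 267,000 US gal × 3.785 L/gal = 1,010,595 L.
Hardness to add: (142 − 69) = 73 mg/L as CaCO₃ × 1,010,595 L = 73,770 g as CaCO₃.
Moles of Ca²⁺ (1 mol Ca²⁺ ≡ 1 mol CaCO₃): 73,770 / 100.1 g/mol = 737 mol.
Mass of CaCl₂: 737 × 111 = 81,810 g.

81.8 kg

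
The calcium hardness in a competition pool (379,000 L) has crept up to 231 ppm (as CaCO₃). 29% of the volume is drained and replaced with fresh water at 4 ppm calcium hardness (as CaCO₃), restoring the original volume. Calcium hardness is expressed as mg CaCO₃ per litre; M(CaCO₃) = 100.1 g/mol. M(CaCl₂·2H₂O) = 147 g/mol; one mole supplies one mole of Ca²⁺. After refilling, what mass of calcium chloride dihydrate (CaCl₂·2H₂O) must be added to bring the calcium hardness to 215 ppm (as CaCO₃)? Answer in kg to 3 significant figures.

27.7 kg

After draining 29% and refilling: 231 × 0.71 + 4 × 0.29 = 165.17 ppm.
Deficit to target: 215 − 165.17 = 49.83 mg/L.
As CaCO₃: 49.83 mg/L × 379,000 L = 18,890 g; ÷ 100.1 = 188.7 mol Ca²⁺.
Mass: 188.7 × 147 = 27,730 g.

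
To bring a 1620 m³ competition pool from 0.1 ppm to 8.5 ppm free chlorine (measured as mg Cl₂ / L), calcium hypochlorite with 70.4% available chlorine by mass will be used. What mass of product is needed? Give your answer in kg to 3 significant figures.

Volume: 1620 m³ = 1,620,000 L.
Chlorine deficit: 8.5 − 0.1 = 8.4 ppm = 8.4 mg/L as Cl₂.
Cl₂ equivalent needed: 8.4 mg/L × 1,620,000 L = 13,610,000 mg = 13,610 g.
Product at 70.4% available chlorine: 13,610 / 0.704 = 19,330 g.

19.3 kg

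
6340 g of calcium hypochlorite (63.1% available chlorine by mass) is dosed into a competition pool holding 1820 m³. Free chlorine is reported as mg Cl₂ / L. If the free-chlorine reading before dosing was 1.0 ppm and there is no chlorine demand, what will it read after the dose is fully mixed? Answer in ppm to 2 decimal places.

3.20 ppm

Volume: 1820 m³ = 1,820,000 L.
Available chlorine delivered: 6340 g × 0.631 = 4001 g as Cl₂.
Concentration rise: 4001 g / 1,820,000 L = 2.198 mg/L = 2.20 ppm.
Final FC: 1.0 + 2.20 = 3.20 ppm.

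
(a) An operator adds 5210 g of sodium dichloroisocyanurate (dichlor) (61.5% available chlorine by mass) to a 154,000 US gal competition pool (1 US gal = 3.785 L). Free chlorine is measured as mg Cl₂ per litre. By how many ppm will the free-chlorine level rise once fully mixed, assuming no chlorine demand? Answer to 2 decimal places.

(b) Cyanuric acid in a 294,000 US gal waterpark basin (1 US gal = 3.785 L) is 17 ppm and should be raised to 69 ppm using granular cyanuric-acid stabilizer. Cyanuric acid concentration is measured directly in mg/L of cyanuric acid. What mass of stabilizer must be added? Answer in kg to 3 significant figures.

(a) Volume: 154,000 US gal × 3.785 L/gal = 582,890 L.
(a) Available chlorine delivered: 5210 g × 0.615 = 3204 g as Cl₂.
(a) Concentration rise: 3204 g / 582,890 L = 5.497 mg/L = 5.50 ppm.

(b) Volume: 294,000 US gal × 3.785 L/gal = 1,112,790 L.
(b) CYA to add: (69 − 17) = 52 mg/L × 1,112,790 L = 57,870 g cyanuric acid.

(a) 5.50 ppm; (b) 57.9 kg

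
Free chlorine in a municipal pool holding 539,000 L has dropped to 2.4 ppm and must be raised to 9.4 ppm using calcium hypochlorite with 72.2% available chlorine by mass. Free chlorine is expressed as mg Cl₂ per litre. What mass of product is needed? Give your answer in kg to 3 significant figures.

Chlorine deficit: 9.4 − 2.4 = 7 ppm = 7 mg/L as Cl₂.
Cl₂ equivalent needed: 7 mg/L × 539,000 L = 3,773,000 mg = 3773 g.
Product at 72.2% available chlorine: 3773 / 0.722 = 5226 g.

5.23 kg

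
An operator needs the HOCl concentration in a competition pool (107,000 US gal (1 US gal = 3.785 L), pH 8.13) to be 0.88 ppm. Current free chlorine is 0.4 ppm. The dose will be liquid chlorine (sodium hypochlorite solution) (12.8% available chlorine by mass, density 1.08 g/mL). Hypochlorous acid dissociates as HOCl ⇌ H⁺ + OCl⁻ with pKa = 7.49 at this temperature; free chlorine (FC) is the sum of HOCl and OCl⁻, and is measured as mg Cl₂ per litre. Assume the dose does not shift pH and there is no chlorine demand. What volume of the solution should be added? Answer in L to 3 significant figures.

12.7 L

Volume: 107,000 US gal × 3.785 L/gal = 404,995 L.
[OCl⁻]/[HOCl] = 10^(pH − pKa) = 10^(8.13 − 7.49) = 4.365; fraction as HOCl = 1/(1 + 4.365) = 0.1864.
Free chlorine required for 0.88 ppm HOCl: 0.88 / 0.1864 = 4.721 ppm.
FC to add: 4.721 − 0.4 = 4.321 mg/L as Cl₂.
Cl₂ equivalent: 4.321 mg/L × 404,995 L = 1750 g.
Product at 12.8% available Cl: 1750 / 0.128 = 13,670 g.
Volume: 13,670 g ÷ 1.08 g/mL = 12,660 mL.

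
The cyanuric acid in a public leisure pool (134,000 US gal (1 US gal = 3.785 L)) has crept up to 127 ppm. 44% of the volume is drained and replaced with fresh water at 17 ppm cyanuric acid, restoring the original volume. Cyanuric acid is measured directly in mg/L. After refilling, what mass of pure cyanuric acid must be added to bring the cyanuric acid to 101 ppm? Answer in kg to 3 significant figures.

11.4 kg

Volume: 134,000 US gal × 3.785 L/gal = 507,190 L.
After draining 44% and refilling: 127 × 0.56 + 17 × 0.44 = 78.6 ppm.
Deficit to target: 101 − 78.6 = 22.4 mg/L.
Mass: 22.4 mg/L × 507,190 L = 11,360 g cyanuric acid.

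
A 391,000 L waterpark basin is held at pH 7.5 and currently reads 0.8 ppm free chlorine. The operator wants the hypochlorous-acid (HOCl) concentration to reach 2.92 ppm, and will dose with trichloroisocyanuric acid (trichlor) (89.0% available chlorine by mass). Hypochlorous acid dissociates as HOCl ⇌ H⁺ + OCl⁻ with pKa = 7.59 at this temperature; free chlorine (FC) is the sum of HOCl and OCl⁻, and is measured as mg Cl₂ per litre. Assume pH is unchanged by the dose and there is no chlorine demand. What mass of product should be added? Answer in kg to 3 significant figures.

1.97 kg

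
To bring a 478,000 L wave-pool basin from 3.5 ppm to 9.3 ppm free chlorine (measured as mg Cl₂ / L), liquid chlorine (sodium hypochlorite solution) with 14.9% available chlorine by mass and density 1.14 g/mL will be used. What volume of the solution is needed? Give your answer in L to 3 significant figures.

16.3 L

Chlorine deficit: 9.3 − 3.5 = 5.8 ppm = 5.8 mg/L as Cl₂.
Cl₂ equivalent needed: 5.8 mg/L × 478,000 L = 2,772,000 mg = 2772 g.
Product at 14.9% available chlorine: 2772 / 0.149 = 18,610 g.
Volume at density 1.14 g/mL: 18,610 g ÷ 1.14 g/mL = 16,320 mL.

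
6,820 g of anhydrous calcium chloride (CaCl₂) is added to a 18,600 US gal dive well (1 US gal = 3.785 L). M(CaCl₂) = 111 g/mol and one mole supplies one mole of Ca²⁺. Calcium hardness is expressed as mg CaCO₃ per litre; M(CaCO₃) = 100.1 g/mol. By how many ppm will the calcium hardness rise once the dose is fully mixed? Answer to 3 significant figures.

Volume: 18,600 US gal × 3.785 L/gal = 70,401 L.
Moles of Ca²⁺: 6,820 g ÷ 111 g/mol = 61.44 mol.
As CaCO₃: 61.44 mol × 100.1 g/mol = 6150 g.
Rise: 6150 g / 70,401 L × 1000 = 87.36 mg/L.

87.4 ppm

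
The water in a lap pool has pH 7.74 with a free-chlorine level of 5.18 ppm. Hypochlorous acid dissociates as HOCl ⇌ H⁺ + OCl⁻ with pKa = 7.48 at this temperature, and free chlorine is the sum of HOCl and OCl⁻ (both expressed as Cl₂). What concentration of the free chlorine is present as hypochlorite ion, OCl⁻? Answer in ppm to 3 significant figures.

3.34 ppm

[OCl⁻]/[HOCl] = 10^(pH − pKa) = 10^(7.74 − 7.48) = 10^0.26 = 1.82.
Fraction as HOCl = 1 / (1 + 1.82) = 0.3546.
OCl⁻ = (1 − 0.3546) × 5.18 ppm = 3.343 ppm.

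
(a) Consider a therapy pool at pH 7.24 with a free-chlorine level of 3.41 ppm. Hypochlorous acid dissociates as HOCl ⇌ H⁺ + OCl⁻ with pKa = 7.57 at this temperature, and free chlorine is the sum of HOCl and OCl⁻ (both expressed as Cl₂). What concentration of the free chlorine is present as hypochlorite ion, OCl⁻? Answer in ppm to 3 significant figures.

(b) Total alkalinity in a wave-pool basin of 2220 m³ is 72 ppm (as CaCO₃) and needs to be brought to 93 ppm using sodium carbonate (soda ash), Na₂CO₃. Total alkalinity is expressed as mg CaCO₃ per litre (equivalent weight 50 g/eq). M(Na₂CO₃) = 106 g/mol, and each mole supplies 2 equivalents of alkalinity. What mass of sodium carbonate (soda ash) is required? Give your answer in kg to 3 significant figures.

(a) [OCl⁻]/[HOCl] = 10^(pH − pKa) = 10^(7.24 − 7.57) = 10^-0.33 = 0.4677.
(a) Fraction as HOCl = 1 / (1 + 0.4677) = 0.6813.
(a) OCl⁻ = (1 − 0.6813) × 3.41 ppm = 1.087 ppm.

(b) Volume: 2220 m³ = 2,220,000 L.
(b) Alkalinity to add: (93 − 72) = 21 mg/L as CaCO₃ × 2,220,000 L = 46,620 g as CaCO₃.
(b) Equivalents: 46,620 g ÷ 50 g/eq = 932.4 eq.
(b) Each mole of Na₂CO₃ supplies 2 eq, so 932.4 / 2 = 466.2 mol.
(b) Mass: 466.2 mol × 106 g/mol = 49,420 g.

(a) 1.09 ppm; (b) 49.4 kg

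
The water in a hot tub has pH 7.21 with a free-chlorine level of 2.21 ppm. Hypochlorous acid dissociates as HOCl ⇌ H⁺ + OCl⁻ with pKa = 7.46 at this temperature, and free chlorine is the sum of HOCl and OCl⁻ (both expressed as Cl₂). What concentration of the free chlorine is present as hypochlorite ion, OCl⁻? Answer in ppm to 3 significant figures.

[OCl⁻]/[HOCl] = 10^(pH − pKa) = 10^(7.21 − 7.46) = 10^-0.25 = 0.5623.
Fraction as HOCl = 1 / (1 + 0.5623) = 0.6401.
OCl⁻ = (1 − 0.6401) × 2.21 ppm = 0.7955 ppm.

0.795 ppm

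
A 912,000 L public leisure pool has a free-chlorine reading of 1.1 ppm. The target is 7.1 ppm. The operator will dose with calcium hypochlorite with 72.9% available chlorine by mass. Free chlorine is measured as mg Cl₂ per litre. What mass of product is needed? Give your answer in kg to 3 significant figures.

7.51 kg

Chlorine deficit: 7.1 − 1.1 = 6 ppm = 6 mg/L as Cl₂.
Cl₂ equivalent needed: 6 mg/L × 912,000 L = 5,472,000 mg = 5472 g.
Product at 72.9% available chlorine: 5472 / 0.729 = 7506 g.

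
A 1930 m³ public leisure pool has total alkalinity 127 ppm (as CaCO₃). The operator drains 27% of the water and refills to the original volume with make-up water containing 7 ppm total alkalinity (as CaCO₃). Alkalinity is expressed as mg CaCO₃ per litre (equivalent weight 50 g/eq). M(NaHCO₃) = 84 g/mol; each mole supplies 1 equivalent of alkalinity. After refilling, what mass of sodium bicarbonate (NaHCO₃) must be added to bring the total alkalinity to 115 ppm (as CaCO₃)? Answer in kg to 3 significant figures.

66.1 kg

Volume: 1930 m³ = 1,930,000 L.
After draining 27% and refilling: 127 × 0.73 + 7 × 0.27 = 94.6 ppm.
Deficit to target: 115 − 94.6 = 20.4 mg/L.
As CaCO₃: 20.4 mg/L × 1,930,000 L = 39,370 g; ÷ 50 g/eq ÷ 1 = 787.4 mol NaHCO₃.
Mass: 787.4 × 84 = 66,140 g.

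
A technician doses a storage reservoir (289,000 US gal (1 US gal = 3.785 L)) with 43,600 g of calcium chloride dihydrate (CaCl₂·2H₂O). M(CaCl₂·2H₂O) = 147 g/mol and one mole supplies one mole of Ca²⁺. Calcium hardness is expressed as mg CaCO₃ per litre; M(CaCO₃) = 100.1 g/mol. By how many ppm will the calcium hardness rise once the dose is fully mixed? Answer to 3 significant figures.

27.1 ppm

Volume: 289,000 US gal × 3.785 L/gal = 1,093,865 L.
Moles of Ca²⁺: 43,600 g ÷ 147 g/mol = 296.6 mol.
As CaCO₃: 296.6 mol × 100.1 g/mol = 29,690 g.
Rise: 29,690 g / 1,093,865 L × 1000 = 27.14 mg/L.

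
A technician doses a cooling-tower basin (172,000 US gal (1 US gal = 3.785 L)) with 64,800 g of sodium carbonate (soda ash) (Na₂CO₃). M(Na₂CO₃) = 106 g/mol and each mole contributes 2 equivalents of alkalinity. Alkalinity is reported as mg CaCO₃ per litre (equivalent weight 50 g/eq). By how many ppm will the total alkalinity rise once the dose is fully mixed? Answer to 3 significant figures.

93.9 ppm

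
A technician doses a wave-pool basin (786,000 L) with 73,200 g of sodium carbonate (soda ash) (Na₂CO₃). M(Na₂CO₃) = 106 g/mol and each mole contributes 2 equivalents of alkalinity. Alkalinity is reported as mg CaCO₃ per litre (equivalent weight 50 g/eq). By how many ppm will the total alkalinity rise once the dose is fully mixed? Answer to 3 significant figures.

Moles of Na₂CO₃: 73,200 g ÷ 106 g/mol = 690.6 mol → 1381 eq of alkalinity.
As CaCO₃: 1381 eq × 50 g/eq = 69,060 g.
Rise: 69,060 g / 786,000 L × 1000 = 87.86 mg/L.

87.9 ppm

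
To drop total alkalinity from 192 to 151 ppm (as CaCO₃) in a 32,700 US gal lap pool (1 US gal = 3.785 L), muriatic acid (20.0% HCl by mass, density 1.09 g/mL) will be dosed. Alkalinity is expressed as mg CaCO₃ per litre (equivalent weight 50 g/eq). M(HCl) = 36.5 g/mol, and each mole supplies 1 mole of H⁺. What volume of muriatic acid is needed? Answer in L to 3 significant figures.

17.0 L

Volume: 32,700 US gal × 3.785 L/gal = 123,770 L.
Alkalinity to neutralize: (192 − 151) = 41 mg/L as CaCO₃ × 123,770 L = 5075 g as CaCO₃.
Equivalents of H⁺ required: 5075 ÷ 50 g/eq = 101.5 eq = 101.5 mol HCl.
Mass of HCl: 101.5 × 36.5 = 3704 g.
Mass of 20.0% solution: 3704 / 0.2 = 18,520 g.
Volume: 18,520 g ÷ 1.09 g/mL = 16,990 mL.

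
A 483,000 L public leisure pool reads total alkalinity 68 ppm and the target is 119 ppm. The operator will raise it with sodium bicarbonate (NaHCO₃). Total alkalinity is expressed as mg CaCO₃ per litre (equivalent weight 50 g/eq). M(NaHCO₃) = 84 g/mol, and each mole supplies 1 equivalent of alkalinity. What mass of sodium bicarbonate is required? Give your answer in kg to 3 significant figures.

41.4 kg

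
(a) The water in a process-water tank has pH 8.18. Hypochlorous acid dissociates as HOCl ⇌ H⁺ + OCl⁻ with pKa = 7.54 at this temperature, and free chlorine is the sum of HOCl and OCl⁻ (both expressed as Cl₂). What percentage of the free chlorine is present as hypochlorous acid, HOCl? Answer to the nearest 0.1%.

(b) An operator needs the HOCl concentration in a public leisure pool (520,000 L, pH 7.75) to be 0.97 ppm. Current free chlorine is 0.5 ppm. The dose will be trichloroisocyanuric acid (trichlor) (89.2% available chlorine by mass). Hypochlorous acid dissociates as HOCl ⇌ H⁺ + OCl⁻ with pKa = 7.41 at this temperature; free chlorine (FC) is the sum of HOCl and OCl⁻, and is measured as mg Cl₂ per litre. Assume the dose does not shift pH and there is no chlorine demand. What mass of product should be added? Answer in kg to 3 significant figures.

(a) [OCl⁻]/[HOCl] = 10^(pH − pKa) = 10^(8.18 − 7.54) = 10^0.64 = 4.365.
(a) Fraction as HOCl = 1 / (1 + 4.365) = 0.1864.

(b) [OCl⁻]/[HOCl] = 10^(pH − pKa) = 10^(7.75 − 7.41) = 2.188; fraction as HOCl = 1/(1 + 2.188) = 0.3137.
(b) Free chlorine required for 0.97 ppm HOCl: 0.97 / 0.3137 = 3.092 ppm.
(b) FC to add: 3.092 − 0.5 = 2.592 mg/L as Cl₂.
(b) Cl₂ equivalent: 2.592 mg/L × 520,000 L = 1348 g.
(b) Product at 89.2% available Cl: 1348 / 0.892 = 1511 g.

(a) 18.6%; (b) 1.51 kg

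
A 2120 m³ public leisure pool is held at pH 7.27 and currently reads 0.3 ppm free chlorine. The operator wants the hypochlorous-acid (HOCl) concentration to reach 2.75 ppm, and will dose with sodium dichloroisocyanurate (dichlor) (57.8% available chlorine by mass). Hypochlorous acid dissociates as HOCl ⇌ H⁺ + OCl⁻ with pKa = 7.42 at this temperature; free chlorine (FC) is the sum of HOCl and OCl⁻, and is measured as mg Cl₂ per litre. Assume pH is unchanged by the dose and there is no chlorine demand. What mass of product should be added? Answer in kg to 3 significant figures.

Volume: 2120 m³ = 2,120,000 L.
[OCl⁻]/[HOCl] = 10^(pH − pKa) = 10^(7.27 − 7.42) = 0.7079; fraction as HOCl = 1/(1 + 0.7079) = 0.5855.
Free chlorine required for 2.75 ppm HOCl: 2.75 / 0.5855 = 4.697 ppm.
FC to add: 4.697 − 0.3 = 4.397 mg/L as Cl₂.
Cl₂ equivalent: 4.397 mg/L × 2,120,000 L = 9321 g.
Product at 57.8% available Cl: 9321 / 0.578 = 16,130 g.

16.1 kg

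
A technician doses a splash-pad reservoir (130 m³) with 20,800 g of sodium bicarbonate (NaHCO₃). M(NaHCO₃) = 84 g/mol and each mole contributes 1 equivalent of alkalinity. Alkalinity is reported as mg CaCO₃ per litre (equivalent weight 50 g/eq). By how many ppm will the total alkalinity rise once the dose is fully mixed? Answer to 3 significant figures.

95.2 ppm

Volume: 130 m³ = 130,000 L.
Moles of NaHCO₃: 20,800 g ÷ 84 g/mol = 247.6 mol → 247.6 eq of alkalinity.
As CaCO₃: 247.6 eq × 50 g/eq = 12,380 g.
Rise: 12,380 g / 130,000 L × 1000 = 95.24 mg/L.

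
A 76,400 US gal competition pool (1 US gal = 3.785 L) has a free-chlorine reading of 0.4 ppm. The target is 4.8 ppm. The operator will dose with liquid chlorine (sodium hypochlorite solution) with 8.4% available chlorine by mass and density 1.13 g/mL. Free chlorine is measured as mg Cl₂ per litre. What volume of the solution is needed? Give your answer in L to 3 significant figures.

13.4 L

Volume: 76,400 US gal × 3.785 L/gal = 289,174 L.
Chlorine deficit: 4.8 − 0.4 = 4.4 ppm = 4.4 mg/L as Cl₂.
Cl₂ equivalent needed: 4.4 mg/L × 289,174 L = 1,272,000 mg = 1272 g.
Product at 8.4% available chlorine: 1272 / 0.084 = 15,150 g.
Volume at density 1.13 g/mL: 15,150 g ÷ 1.13 g/mL = 13,400 mL.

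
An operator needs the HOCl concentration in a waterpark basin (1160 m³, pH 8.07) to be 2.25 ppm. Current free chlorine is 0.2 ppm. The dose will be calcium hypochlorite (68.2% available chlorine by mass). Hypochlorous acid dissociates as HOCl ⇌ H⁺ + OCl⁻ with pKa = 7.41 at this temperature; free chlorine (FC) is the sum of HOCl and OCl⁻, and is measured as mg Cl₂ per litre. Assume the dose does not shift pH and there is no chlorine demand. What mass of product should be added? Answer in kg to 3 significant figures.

21.0 kg

Volume: 1160 m³ = 1,160,000 L.
[OCl⁻]/[HOCl] = 10^(pH − pKa) = 10^(8.07 − 7.41) = 4.571; fraction as HOCl = 1/(1 + 4.571) = 0.1795.
Free chlorine required for 2.25 ppm HOCl: 2.25 / 0.1795 = 12.53 ppm.
FC to add: 12.53 − 0.2 = 12.33 mg/L as Cl₂.
Cl₂ equivalent: 12.33 mg/L × 1,160,000 L = 14,310 g.
Product at 68.2% available Cl: 14,310 / 0.682 = 20,980 g.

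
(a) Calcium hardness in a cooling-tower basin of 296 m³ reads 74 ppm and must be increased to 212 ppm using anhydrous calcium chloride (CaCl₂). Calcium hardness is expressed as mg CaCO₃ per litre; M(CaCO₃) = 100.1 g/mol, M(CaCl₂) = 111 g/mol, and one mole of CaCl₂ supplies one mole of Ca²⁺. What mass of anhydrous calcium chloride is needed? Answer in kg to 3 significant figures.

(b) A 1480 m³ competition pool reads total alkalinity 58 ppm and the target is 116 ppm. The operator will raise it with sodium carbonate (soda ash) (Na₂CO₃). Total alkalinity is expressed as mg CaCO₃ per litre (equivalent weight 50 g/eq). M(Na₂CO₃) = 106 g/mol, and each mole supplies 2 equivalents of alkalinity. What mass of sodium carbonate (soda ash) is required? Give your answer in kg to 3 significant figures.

(a) 45.3 kg; (b) 91.0 kg

(a) Volume: 296 m³ = 296,000 L.
(a) Hardness to add: (212 − 74) = 138 mg/L as CaCO₃ × 296,000 L = 40,850 g as CaCO₃.
(a) Moles of Ca²⁺ (1 mol Ca²⁺ ≡ 1 mol CaCO₃): 40,850 / 100.1 g/mol = 408.1 mol.
(a) Mass of CaCl₂: 408.1 × 111 = 45,300 g.

(b) Volume: 1480 m³ = 1,480,000 L.
(b) Alkalinity to add: (116 − 58) = 58 mg/L as CaCO₃ × 1,480,000 L = 85,840 g as CaCO₃.
(b) Equivalents: 85,840 g ÷ 50 g/eq = 1717 eq.
(b) Each mole of Na₂CO₃ supplies 2 eq, so 1717 / 2 = 858.4 mol.
(b) Mass: 858.4 mol × 106 g/mol = 90,990 g.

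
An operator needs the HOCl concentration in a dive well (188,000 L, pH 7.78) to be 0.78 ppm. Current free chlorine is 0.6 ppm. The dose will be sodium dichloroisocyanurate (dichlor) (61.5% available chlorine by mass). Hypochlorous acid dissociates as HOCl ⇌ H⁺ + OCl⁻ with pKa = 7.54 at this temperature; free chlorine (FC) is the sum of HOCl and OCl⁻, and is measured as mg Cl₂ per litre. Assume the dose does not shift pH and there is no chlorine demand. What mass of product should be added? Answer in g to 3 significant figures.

469 g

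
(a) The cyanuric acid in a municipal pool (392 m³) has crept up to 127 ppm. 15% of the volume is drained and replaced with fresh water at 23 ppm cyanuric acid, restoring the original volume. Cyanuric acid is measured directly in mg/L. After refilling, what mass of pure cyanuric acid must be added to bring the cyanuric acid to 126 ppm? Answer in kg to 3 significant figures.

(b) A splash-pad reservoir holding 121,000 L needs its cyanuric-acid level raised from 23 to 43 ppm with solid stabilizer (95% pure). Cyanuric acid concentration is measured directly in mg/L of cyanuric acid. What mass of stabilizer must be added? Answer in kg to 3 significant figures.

(a) 5.72 kg; (b) 2.55 kg

(a) Volume: 392 m³ = 392,000 L.
(a) After draining 15% and refilling: 127 × 0.85 + 23 × 0.15 = 111.4 ppm.
(a) Deficit to target: 126 − 111.4 = 14.6 mg/L.
(a) Mass: 14.6 mg/L × 392,000 L = 5723 g cyanuric acid.

(b) CYA to add: (43 − 23) = 20 mg/L × 121,000 L = 2420 g cyanuric acid.
(b) At 95% purity: 2420 / 0.95 = 2547 g product.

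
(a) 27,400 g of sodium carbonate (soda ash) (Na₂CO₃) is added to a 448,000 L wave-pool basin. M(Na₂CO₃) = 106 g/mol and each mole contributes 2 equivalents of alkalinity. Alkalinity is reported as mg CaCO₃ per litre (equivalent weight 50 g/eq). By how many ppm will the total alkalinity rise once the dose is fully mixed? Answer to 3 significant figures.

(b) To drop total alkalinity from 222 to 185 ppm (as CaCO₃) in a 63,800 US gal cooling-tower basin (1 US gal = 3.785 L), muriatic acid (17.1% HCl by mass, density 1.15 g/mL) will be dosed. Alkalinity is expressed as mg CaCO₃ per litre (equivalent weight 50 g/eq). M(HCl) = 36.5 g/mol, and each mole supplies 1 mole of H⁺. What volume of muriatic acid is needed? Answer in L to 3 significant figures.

(a) Moles of Na₂CO₃: 27,400 g ÷ 106 g/mol = 258.5 mol → 517 eq of alkalinity.
(a) As CaCO₃: 517 eq × 50 g/eq = 25,850 g.
(a) Rise: 25,850 g / 448,000 L × 1000 = 57.7 mg/L.

(b) Volume: 63,800 US gal × 3.785 L/gal = 241,483 L.
(b) Alkalinity to neutralize: (222 − 185) = 37 mg/L as CaCO₃ × 241,483 L = 8935 g as CaCO₃.
(b) Equivalents of H⁺ required: 8935 ÷ 50 g/eq = 178.7 eq = 178.7 mol HCl.
(b) Mass of HCl: 178.7 × 36.5 = 6522 g.
(b) Mass of 17.1% solution: 6522 / 0.171 = 38,140 g.
(b) Volume: 38,140 g ÷ 1.15 g/mL = 33,170 mL.

(a) 57.7 ppm; (b) 33.2 L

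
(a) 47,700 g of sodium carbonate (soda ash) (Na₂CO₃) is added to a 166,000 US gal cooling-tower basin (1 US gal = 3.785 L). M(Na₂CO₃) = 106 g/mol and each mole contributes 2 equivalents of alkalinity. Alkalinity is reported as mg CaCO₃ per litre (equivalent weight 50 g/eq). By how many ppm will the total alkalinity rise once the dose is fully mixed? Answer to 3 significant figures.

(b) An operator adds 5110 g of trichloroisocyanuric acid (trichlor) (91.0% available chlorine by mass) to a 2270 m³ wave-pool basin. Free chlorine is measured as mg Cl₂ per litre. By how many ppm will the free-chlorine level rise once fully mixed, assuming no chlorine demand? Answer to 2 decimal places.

(a) 71.6 ppm; (b) 2.05 ppm

(a) Volume: 166,000 US gal × 3.785 L/gal = 628,310 L.
(a) Moles of Na₂CO₃: 47,700 g ÷ 106 g/mol = 450 mol → 900 eq of alkalinity.
(a) As CaCO₃: 900 eq × 50 g/eq = 45,000 g.
(a) Rise: 45,000 g / 628,310 L × 1000 = 71.62 mg/L.

(b) Volume: 2270 m³ = 2,270,000 L.
(b) Available chlorine delivered: 5110 g × 0.91 = 4650 g as Cl₂.
(b) Concentration rise: 4650 g / 2,270,000 L = 2.049 mg/L = 2.05 ppm.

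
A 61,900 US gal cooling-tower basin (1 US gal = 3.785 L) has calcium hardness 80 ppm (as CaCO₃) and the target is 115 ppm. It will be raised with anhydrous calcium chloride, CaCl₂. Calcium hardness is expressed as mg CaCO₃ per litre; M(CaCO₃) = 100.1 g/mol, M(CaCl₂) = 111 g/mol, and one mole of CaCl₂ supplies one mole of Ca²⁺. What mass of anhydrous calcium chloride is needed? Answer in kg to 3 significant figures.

9.09 kg

Volume: 61,900 US gal × 3.785 L/gal = 234,292 L.
Hardness to add: (115 − 80) = 35 mg/L as CaCO₃ × 234,292 L = 8200 g as CaCO₃.
Moles of Ca²⁺ (1 mol Ca²⁺ ≡ 1 mol CaCO₃): 8200 / 100.1 g/mol = 81.92 mol.
Mass of CaCl₂: 81.92 × 111 = 9093 g.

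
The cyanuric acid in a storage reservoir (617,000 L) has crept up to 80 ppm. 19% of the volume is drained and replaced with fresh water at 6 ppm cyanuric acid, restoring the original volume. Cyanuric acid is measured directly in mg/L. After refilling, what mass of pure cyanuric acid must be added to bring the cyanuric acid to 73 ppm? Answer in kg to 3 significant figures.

After draining 19% and refilling: 80 × 0.81 + 6 × 0.19 = 65.94 ppm.
Deficit to target: 73 − 65.94 = 7.06 mg/L.
Mass: 7.06 mg/L × 617,000 L = 4356 g cyanuric acid.

4.36 kg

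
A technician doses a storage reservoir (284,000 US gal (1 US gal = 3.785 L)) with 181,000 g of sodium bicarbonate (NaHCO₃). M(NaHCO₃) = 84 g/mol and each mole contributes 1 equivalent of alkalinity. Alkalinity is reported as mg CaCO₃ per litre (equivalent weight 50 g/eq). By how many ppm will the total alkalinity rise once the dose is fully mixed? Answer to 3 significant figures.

Volume: 284,000 US gal × 3.785 L/gal = 1,074,940 L.
Moles of NaHCO₃: 181,000 g ÷ 84 g/mol = 2155 mol → 2155 eq of alkalinity.
As CaCO₃: 2155 eq × 50 g/eq = 107,700 g.
Rise: 107,700 g / 1,074,940 L × 1000 = 100.2 mg/L.

100 ppm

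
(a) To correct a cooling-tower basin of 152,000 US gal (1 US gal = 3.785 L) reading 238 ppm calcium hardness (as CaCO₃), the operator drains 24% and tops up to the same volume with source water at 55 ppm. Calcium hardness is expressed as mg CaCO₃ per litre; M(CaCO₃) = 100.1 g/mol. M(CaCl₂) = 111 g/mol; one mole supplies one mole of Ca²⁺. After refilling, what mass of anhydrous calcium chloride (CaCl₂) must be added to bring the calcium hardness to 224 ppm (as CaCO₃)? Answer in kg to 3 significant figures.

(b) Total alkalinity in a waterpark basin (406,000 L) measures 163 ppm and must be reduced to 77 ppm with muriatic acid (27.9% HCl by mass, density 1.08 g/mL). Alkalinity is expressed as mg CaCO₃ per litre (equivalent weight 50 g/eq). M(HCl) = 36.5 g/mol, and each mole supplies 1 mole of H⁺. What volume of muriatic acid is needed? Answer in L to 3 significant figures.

(a) 19.1 kg; (b) 84.6 L

(a) Volume: 152,000 US gal × 3.785 L/gal = 575,320 L.
(a) After draining 24% and refilling: 238 × 0.76 + 55 × 0.24 = 194.08 ppm.
(a) Deficit to target: 224 − 194.08 = 29.92 mg/L.
(a) As CaCO₃: 29.92 mg/L × 575,320 L = 17,210 g; ÷ 100.1 = 172 mol Ca²⁺.
(a) Mass: 172 × 111 = 19,090 g.

(b) Alkalinity to neutralize: (163 − 77) = 86 mg/L as CaCO₃ × 406,000 L = 34,920 g as CaCO₃.
(b) Equivalents of H⁺ required: 34,920 ÷ 50 g/eq = 698.3 eq = 698.3 mol HCl.
(b) Mass of HCl: 698.3 × 36.5 = 25,490 g.
(b) Mass of 27.9% solution: 25,490 / 0.279 = 91,360 g.
(b) Volume: 91,360 g ÷ 1.08 g/mL = 84,590 mL.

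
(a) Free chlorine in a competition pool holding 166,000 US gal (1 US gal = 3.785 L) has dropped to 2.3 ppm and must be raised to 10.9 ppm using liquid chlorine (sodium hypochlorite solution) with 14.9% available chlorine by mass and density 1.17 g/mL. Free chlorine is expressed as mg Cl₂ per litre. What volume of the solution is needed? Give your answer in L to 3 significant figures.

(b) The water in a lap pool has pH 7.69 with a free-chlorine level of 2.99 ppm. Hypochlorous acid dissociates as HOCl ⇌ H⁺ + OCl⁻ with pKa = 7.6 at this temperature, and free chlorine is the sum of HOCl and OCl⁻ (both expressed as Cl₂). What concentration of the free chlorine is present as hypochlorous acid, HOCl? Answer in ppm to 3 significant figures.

(a) 31.0 L; (b) 1.34 ppm

(a) Volume: 166,000 US gal × 3.785 L/gal = 628,310 L.
(a) Chlorine deficit: 10.9 − 2.3 = 8.6 ppm = 8.6 mg/L as Cl₂.
(a) Cl₂ equivalent needed: 8.6 mg/L × 628,310 L = 5,403,000 mg = 5403 g.
(a) Product at 14.9% available chlorine: 5403 / 0.149 = 36,260 g.
(a) Volume at density 1.17 g/mL: 36,260 g ÷ 1.17 g/mL = 31,000 mL.

(b) [OCl⁻]/[HOCl] = 10^(pH − pKa) = 10^(7.69 − 7.6) = 10^0.09 = 1.23.
(b) Fraction as HOCl = 1 / (1 + 1.23) = 0.4484.
(b) HOCl = 0.4484 × 2.99 ppm = 1.341 ppm.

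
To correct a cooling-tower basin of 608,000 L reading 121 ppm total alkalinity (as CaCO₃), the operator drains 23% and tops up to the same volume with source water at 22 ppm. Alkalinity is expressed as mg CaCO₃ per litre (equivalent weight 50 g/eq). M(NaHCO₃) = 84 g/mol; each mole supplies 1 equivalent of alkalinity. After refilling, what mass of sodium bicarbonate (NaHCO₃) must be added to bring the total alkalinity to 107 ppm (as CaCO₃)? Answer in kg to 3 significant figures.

After draining 23% and refilling: 121 × 0.77 + 22 × 0.23 = 98.23 ppm.
Deficit to target: 107 − 98.23 = 8.77 mg/L.
As CaCO₃: 8.77 mg/L × 608,000 L = 5332 g; ÷ 50 g/eq ÷ 1 = 106.6 mol NaHCO₃.
Mass: 106.6 × 84 = 8958 g.

8.96 kg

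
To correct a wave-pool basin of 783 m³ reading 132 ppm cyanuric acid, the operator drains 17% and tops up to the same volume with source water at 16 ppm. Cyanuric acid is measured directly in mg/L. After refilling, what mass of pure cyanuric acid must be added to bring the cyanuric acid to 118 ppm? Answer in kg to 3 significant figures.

4.48 kg

Volume: 783 m³ = 783,000 L.
After draining 17% and refilling: 132 × 0.83 + 16 × 0.17 = 112.28 ppm.
Deficit to target: 118 − 112.28 = 5.72 mg/L.
Mass: 5.72 mg/L × 783,000 L = 4479 g cyanuric acid.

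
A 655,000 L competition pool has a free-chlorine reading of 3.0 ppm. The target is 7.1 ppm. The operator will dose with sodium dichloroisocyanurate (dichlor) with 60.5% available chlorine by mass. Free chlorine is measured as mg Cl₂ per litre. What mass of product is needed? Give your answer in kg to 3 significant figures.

4.44 kg

Chlorine deficit: 7.1 − 3.0 = 4.1 ppm = 4.1 mg/L as Cl₂.
Cl₂ equivalent needed: 4.1 mg/L × 655,000 L = 2,686,000 mg = 2686 g.
Product at 60.5% available chlorine: 2686 / 0.605 = 4439 g.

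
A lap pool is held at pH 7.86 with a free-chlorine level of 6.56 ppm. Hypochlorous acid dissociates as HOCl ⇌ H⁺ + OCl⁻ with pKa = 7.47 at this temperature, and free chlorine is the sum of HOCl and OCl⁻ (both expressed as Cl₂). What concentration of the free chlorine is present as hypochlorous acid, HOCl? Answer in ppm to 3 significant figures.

[OCl⁻]/[HOCl] = 10^(pH − pKa) = 10^(7.86 − 7.47) = 10^0.39 = 2.455.
Fraction as HOCl = 1 / (1 + 2.455) = 0.2895.
HOCl = 0.2895 × 6.56 ppm = 1.899 ppm.

1.90 ppm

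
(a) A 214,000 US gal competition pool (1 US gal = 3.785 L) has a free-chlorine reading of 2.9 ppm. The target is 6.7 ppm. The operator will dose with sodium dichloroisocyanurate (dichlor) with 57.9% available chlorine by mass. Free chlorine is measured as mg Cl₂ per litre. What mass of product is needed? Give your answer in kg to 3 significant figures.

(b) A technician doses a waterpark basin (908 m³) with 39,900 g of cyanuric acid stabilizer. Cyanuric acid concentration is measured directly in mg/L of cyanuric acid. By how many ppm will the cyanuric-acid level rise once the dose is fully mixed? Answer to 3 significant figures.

(a) 5.32 kg; (b) 43.9 ppm

(a) Volume: 214,000 US gal × 3.785 L/gal = 809,990 L.
(a) Chlorine deficit: 6.7 − 2.9 = 3.8 ppm = 3.8 mg/L as Cl₂.
(a) Cl₂ equivalent needed: 3.8 mg/L × 809,990 L = 3,078,000 mg = 3078 g.
(a) Product at 57.9% available chlorine: 3078 / 0.579 = 5316 g.

(b) Volume: 908 m³ = 908,000 L.
(b) Rise: 39,900 g / 908,000 L × 1000 = 43.94 mg/L.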